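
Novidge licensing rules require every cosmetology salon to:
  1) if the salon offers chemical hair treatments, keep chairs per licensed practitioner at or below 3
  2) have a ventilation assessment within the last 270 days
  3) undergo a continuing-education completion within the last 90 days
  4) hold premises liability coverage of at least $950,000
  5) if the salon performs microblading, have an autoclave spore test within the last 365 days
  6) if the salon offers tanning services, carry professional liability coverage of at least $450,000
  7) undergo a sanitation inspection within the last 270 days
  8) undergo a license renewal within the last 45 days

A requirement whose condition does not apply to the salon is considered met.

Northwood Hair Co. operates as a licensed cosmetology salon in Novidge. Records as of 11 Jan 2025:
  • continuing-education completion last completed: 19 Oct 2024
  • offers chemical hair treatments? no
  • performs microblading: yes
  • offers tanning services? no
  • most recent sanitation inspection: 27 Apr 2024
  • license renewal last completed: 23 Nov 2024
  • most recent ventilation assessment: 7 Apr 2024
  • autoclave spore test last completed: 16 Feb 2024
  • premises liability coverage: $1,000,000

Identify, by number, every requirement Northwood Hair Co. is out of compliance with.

2, 8

1. condition 'offers chemical hair treatments' does not hold → requirement n/a → met
2. ventilation assessment 279 days ago vs limit 270 → not met
3. continuing-education completion 84 days ago vs limit 90 → met
4. premises liability coverage $1,000,000 ≥ $950,000 → met
5. condition 'performs microblading' holds; autoclave spore test 330 days ago vs limit 365 → met
6. condition 'offers tanning services' does not hold → requirement n/a → met
7. sanitation inspection 259 days ago vs limit 270 → met
8. license renewal 49 days ago vs limit 45 → not met
Not met: 2, 8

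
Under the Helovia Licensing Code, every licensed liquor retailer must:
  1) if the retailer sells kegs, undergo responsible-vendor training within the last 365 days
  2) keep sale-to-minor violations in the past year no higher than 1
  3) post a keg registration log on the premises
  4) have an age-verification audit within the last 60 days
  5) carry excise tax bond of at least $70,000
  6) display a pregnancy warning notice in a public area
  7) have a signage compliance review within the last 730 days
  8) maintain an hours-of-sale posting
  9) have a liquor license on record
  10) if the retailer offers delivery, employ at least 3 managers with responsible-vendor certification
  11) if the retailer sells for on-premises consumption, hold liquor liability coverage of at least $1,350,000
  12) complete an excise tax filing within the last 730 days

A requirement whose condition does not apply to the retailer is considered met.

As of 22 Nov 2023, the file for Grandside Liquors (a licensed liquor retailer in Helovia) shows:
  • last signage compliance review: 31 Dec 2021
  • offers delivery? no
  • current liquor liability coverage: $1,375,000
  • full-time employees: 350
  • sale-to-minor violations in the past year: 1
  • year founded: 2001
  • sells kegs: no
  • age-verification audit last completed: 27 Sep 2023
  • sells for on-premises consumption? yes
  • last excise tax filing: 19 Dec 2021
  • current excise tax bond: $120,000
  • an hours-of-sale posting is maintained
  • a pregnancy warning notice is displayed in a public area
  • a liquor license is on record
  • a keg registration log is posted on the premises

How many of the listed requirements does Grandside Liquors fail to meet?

0

1. condition 'sells kegs' does not hold → requirement n/a → met
2. sale-to-minor violations in the past year 1 ≤ 1 → met
3. keg registration log present → met
4. age-verification audit 56 days ago vs limit 60 → met
5. excise tax bond $120,000 ≥ $70,000 → met
6. pregnancy warning notice present → met
7. signage compliance review 691 days ago vs limit 730 → met
8. hours-of-sale posting present → met
9. liquor license present → met
10. condition 'offers delivery' does not hold → requirement n/a → met
11. condition 'sells for on-premises consumption' holds; liquor liability coverage $1,375,000 ≥ $1,350,000 → met
12. excise tax filing 703 days ago vs limit 730 → met
Not met: 0 of 12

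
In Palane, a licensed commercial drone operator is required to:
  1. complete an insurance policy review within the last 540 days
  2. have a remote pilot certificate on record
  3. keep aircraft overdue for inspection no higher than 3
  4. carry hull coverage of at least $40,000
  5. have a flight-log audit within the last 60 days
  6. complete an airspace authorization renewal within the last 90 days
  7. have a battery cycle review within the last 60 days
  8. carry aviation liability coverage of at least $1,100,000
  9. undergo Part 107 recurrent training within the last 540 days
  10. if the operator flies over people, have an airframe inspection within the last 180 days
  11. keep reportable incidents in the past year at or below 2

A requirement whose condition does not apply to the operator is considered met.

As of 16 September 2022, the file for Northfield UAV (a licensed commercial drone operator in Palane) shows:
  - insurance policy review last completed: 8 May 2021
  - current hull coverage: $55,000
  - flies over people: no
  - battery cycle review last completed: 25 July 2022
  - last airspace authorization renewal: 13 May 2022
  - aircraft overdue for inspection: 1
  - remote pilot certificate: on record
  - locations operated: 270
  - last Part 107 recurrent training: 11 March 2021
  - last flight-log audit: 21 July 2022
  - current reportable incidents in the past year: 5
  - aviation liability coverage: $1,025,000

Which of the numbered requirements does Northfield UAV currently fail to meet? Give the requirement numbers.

1. insurance policy review 496 days ago vs limit 540 → met
2. remote pilot certificate present → met
3. aircraft overdue for inspection 1 ≤ 3 → met
4. hull coverage $55,000 ≥ $40,000 → met
5. flight-log audit 57 days ago vs limit 60 → met
6. airspace authorization renewal 126 days ago vs limit 90 → not met
7. battery cycle review 53 days ago vs limit 60 → met
8. aviation liability coverage $1,025,000 < $1,100,000 → not met
9. Part 107 recurrent training 554 days ago vs limit 540 → not met
10. condition 'flies over people' does not hold → requirement n/a → met
11. reportable incidents in the past year 5 > 2 → not met
Not met: 6, 8, 9, 11

6, 8, 9, 11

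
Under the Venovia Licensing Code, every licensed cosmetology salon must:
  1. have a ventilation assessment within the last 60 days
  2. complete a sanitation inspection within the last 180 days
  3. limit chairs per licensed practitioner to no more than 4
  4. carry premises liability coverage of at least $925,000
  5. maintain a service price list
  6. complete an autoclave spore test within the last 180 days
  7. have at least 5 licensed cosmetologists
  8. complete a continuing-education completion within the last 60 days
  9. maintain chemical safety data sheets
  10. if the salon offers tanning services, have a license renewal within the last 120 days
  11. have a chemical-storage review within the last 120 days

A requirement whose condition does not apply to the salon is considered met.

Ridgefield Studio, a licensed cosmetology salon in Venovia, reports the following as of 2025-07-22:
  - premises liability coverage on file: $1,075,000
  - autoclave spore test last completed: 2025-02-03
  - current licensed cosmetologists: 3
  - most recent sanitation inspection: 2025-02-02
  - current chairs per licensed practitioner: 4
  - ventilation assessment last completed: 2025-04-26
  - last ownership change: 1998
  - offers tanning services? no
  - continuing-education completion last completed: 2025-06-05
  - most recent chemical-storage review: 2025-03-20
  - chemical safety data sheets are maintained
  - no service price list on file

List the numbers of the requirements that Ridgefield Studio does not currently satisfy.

1. ventilation assessment 87 days ago vs limit 60 → not met
2. sanitation inspection 170 days ago vs limit 180 → met
3. chairs per licensed practitioner 4 ≤ 4 → met
4. premises liability coverage $1,075,000 ≥ $925,000 → met
5. service price list absent → not met
6. autoclave spore test 169 days ago vs limit 180 → met
7. licensed cosmetologists 3 < 5 → not met
8. continuing-education completion 47 days ago vs limit 60 → met
9. chemical safety data sheets present → met
10. condition 'offers tanning services' does not hold → requirement n/a → met
11. chemical-storage review 124 days ago vs limit 120 → not met
Not met: 1, 5, 7, 11

1, 5, 7, 11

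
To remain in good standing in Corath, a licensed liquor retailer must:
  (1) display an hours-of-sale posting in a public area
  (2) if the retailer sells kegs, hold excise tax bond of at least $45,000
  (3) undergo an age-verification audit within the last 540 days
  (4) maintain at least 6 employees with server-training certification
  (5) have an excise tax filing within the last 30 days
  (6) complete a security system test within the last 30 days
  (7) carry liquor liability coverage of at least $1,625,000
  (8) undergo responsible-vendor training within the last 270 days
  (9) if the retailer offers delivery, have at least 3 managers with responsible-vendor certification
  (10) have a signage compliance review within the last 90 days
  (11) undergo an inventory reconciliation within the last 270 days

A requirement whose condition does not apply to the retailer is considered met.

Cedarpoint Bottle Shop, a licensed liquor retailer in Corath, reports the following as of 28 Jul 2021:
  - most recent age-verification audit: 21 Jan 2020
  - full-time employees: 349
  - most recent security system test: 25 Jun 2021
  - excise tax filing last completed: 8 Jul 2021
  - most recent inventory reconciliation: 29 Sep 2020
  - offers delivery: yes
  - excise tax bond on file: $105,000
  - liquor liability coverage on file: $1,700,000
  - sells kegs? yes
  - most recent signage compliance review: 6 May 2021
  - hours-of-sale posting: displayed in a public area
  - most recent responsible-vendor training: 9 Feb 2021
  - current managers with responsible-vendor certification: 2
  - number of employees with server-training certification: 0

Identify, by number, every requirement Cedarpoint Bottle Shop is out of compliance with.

1. hours-of-sale posting present → met
2. condition 'sells kegs' holds; excise tax bond $105,000 ≥ $45,000 → met
3. age-verification audit 554 days ago vs limit 540 → not met
4. employees with server-training certification 0 < 6 → not met
5. excise tax filing 20 days ago vs limit 30 → met
6. security system test 33 days ago vs limit 30 → not met
7. liquor liability coverage $1,700,000 ≥ $1,625,000 → met
8. responsible-vendor training 169 days ago vs limit 270 → met
9. condition 'offers delivery' holds; managers with responsible-vendor certification 2 < 3 → not met
10. signage compliance review 83 days ago vs limit 90 → met
11. inventory reconciliation 302 days ago vs limit 270 → not met
Not met: 3, 4, 6, 9, 11

3, 4, 6, 9, 11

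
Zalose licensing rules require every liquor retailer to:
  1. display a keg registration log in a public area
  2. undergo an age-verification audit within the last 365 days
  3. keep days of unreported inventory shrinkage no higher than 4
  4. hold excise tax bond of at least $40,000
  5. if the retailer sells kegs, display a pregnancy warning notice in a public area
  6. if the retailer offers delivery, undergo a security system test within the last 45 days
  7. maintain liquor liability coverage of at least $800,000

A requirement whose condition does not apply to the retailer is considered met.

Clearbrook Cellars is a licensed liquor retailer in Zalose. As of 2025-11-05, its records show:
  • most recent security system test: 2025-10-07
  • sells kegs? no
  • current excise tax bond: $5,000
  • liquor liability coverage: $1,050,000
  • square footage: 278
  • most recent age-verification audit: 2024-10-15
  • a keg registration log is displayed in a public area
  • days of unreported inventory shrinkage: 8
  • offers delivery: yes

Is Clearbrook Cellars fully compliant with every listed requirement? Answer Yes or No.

1. keg registration log present → met
2. age-verification audit 386 days ago vs limit 365 → not met
3. days of unreported inventory shrinkage 8 > 4 → not met
4. excise tax bond $5,000 < $40,000 → not met
5. condition 'sells kegs' does not hold → requirement n/a → met
6. condition 'offers delivery' holds; security system test 29 days ago vs limit 45 → met
7. liquor liability coverage $1,050,000 ≥ $800,000 → met
Not met: 2, 3, 4

No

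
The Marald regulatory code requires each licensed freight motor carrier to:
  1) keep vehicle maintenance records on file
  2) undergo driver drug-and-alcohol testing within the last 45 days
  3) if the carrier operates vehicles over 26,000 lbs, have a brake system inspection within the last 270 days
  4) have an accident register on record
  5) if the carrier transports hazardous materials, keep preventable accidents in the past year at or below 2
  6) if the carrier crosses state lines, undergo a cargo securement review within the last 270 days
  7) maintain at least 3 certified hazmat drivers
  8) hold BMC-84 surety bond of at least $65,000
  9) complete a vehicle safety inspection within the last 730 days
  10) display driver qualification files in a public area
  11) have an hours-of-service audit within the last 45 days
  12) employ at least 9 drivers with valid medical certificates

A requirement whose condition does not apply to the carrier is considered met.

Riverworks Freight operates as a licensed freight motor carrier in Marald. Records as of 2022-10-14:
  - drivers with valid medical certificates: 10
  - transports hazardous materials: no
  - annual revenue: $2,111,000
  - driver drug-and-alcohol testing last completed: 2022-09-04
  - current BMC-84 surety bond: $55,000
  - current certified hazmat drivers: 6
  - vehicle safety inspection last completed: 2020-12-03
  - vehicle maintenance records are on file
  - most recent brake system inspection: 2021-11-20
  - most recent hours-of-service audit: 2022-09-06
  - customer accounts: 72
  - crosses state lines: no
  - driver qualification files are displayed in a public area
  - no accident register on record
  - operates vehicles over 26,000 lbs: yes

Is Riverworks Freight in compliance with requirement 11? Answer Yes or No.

Yes

11. hours-of-service audit 38 days ago vs limit 45 → met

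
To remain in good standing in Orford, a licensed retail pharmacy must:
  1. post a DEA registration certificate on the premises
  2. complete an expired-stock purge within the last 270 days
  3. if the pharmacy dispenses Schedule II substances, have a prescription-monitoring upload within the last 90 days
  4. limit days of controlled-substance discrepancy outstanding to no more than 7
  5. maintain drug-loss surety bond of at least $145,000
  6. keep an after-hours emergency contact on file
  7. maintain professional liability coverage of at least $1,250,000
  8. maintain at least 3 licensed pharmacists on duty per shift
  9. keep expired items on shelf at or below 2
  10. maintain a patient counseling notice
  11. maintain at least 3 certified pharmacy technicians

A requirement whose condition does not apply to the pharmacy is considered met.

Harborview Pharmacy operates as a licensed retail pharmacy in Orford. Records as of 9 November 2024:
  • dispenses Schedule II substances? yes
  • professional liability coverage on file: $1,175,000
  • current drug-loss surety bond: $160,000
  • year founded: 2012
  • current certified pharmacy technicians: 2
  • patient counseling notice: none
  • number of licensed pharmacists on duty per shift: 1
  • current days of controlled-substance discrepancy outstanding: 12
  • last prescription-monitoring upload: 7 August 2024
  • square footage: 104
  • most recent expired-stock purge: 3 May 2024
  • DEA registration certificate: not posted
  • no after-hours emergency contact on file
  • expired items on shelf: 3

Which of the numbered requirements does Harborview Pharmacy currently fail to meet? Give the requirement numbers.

1. DEA registration certificate absent → not met
2. expired-stock purge 190 days ago vs limit 270 → met
3. condition 'dispenses Schedule II substances' holds; prescription-monitoring upload 94 days ago vs limit 90 → not met
4. days of controlled-substance discrepancy outstanding 12 > 7 → not met
5. drug-loss surety bond $160,000 ≥ $145,000 → met
6. after-hours emergency contact absent → not met
7. professional liability coverage $1,175,000 < $1,250,000 → not met
8. licensed pharmacists on duty per shift 1 < 3 → not met
9. expired items on shelf 3 > 2 → not met
10. patient counseling notice absent → not met
11. certified pharmacy technicians 2 < 3 → not met
Not met: 1, 3, 4, 6, 7, 8, 9, 10, 11

1, 3, 4, 6, 7, 8, 9, 10, 11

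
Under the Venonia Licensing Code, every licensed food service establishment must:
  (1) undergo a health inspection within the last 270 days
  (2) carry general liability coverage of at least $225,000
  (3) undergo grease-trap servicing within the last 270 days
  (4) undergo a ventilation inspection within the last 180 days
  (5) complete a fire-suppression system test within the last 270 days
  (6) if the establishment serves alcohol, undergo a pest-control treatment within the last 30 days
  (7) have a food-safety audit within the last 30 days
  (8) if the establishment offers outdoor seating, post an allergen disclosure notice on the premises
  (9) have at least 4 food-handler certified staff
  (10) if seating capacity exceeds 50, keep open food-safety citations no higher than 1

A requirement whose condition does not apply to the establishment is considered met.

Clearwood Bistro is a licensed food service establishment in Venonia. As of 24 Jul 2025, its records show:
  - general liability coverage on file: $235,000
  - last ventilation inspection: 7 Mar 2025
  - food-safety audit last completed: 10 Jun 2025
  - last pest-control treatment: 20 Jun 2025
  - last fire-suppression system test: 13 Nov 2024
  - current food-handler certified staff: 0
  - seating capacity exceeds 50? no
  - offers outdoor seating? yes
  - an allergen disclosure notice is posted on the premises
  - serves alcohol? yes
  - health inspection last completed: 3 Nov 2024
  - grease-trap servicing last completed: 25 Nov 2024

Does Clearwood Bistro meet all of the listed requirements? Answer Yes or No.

No

1. health inspection 263 days ago vs limit 270 → met
2. general liability coverage $235,000 ≥ $225,000 → met
3. grease-trap servicing 241 days ago vs limit 270 → met
4. ventilation inspection 139 days ago vs limit 180 → met
5. fire-suppression system test 253 days ago vs limit 270 → met
6. condition 'serves alcohol' holds; pest-control treatment 34 days ago vs limit 30 → not met
7. food-safety audit 44 days ago vs limit 30 → not met
8. condition 'offers outdoor seating' holds; allergen disclosure notice present → met
9. food-handler certified staff 0 < 4 → not met
10. condition 'seating capacity exceeds 50' does not hold → requirement n/a → met
Not met: 6, 7, 9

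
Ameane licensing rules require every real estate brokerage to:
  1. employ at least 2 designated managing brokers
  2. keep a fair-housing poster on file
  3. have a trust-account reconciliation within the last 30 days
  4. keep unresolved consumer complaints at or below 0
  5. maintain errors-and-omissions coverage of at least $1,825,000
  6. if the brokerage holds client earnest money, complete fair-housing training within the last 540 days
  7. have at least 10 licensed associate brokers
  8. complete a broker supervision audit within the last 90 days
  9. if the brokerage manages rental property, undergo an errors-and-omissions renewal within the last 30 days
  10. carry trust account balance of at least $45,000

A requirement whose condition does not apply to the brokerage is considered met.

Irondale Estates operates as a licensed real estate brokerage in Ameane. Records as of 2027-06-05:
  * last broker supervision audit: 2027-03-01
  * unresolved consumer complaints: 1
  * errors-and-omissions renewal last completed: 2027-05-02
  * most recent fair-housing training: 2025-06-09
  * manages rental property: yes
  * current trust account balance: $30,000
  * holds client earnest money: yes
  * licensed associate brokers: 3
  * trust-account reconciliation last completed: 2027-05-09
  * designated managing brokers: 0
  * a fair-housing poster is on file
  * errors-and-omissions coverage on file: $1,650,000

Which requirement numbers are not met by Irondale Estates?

1. designated managing brokers 0 < 2 → not met
2. fair-housing poster present → met
3. trust-account reconciliation 27 days ago vs limit 30 → met
4. unresolved consumer complaints 1 > 0 → not met
5. errors-and-omissions coverage $1,650,000 < $1,825,000 → not met
6. condition 'holds client earnest money' holds; fair-housing training 726 days ago vs limit 540 → not met
7. licensed associate brokers 3 < 10 → not met
8. broker supervision audit 96 days ago vs limit 90 → not met
9. condition 'manages rental property' holds; errors-and-omissions renewal 34 days ago vs limit 30 → not met
10. trust account balance $30,000 < $45,000 → not met
Not met: 1, 4, 5, 6, 7, 8, 9, 10

1, 4, 5, 6, 7, 8, 9, 10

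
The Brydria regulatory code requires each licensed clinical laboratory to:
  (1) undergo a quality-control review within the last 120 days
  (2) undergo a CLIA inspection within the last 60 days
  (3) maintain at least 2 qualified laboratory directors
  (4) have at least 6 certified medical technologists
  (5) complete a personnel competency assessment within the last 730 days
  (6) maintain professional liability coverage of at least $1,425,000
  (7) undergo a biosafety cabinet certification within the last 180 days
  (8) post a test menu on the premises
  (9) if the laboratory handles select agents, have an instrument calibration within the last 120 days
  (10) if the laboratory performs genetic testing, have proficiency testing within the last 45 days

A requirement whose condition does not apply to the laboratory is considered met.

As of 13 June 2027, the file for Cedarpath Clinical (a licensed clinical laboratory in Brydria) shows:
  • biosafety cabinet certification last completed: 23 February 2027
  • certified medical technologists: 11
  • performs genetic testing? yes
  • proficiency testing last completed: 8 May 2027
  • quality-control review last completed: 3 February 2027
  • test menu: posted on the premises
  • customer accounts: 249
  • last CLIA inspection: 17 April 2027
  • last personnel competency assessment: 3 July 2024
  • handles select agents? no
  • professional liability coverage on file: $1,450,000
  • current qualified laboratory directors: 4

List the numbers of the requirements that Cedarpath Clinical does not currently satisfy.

1. quality-control review 130 days ago vs limit 120 → not met
2. CLIA inspection 57 days ago vs limit 60 → met
3. qualified laboratory directors 4 ≥ 2 → met
4. certified medical technologists 11 ≥ 6 → met
5. personnel competency assessment 1075 days ago vs limit 730 → not met
6. professional liability coverage $1,450,000 ≥ $1,425,000 → met
7. biosafety cabinet certification 110 days ago vs limit 180 → met
8. test menu present → met
9. condition 'handles select agents' does not hold → requirement n/a → met
10. condition 'performs genetic testing' holds; proficiency testing 36 days ago vs limit 45 → met
Not met: 1, 5

1, 5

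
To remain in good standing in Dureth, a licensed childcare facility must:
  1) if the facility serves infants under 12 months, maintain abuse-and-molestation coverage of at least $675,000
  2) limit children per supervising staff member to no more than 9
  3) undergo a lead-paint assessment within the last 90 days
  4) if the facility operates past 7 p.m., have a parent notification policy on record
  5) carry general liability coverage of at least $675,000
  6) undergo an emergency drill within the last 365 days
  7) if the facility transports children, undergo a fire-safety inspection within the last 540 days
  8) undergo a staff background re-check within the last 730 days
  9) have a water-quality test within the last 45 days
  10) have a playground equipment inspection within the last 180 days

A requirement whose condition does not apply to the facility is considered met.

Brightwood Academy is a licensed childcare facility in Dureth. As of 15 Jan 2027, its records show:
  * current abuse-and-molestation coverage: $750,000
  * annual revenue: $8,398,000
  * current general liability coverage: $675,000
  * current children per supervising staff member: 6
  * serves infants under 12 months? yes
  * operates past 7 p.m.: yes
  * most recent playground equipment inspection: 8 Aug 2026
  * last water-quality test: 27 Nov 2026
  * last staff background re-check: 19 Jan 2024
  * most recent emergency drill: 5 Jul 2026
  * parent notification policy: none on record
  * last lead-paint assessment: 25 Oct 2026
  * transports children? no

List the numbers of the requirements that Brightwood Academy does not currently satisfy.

4, 8, 9

1. condition 'serves infants under 12 months' holds; abuse-and-molestation coverage $750,000 ≥ $675,000 → met
2. children per supervising staff member 6 ≤ 9 → met
3. lead-paint assessment 82 days ago vs limit 90 → met
4. condition 'operates past 7 p.m.' holds; parent notification policy absent → not met
5. general liability coverage $675,000 ≥ $675,000 → met
6. emergency drill 194 days ago vs limit 365 → met
7. condition 'transports children' does not hold → requirement n/a → met
8. staff background re-check 1092 days ago vs limit 730 → not met
9. water-quality test 49 days ago vs limit 45 → not met
10. playground equipment inspection 160 days ago vs limit 180 → met
Not met: 4, 8, 9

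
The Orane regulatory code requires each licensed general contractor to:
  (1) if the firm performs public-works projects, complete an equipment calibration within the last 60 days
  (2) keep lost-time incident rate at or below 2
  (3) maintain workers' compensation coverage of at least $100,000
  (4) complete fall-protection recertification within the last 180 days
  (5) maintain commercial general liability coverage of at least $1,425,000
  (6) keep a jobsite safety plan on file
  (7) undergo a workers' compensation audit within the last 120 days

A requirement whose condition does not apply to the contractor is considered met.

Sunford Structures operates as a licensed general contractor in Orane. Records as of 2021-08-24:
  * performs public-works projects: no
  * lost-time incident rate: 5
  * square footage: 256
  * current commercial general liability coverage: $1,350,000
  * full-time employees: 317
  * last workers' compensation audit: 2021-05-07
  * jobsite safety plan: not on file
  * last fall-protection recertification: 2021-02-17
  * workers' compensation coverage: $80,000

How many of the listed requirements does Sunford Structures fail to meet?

1. condition 'performs public-works projects' does not hold → requirement n/a → met
2. lost-time incident rate 5 > 2 → not met
3. workers' compensation coverage $80,000 < $100,000 → not met
4. fall-protection recertification 188 days ago vs limit 180 → not met
5. commercial general liability coverage $1,350,000 < $1,425,000 → not met
6. jobsite safety plan absent → not met
7. workers' compensation audit 109 days ago vs limit 120 → met
Not met: 5 of 7

5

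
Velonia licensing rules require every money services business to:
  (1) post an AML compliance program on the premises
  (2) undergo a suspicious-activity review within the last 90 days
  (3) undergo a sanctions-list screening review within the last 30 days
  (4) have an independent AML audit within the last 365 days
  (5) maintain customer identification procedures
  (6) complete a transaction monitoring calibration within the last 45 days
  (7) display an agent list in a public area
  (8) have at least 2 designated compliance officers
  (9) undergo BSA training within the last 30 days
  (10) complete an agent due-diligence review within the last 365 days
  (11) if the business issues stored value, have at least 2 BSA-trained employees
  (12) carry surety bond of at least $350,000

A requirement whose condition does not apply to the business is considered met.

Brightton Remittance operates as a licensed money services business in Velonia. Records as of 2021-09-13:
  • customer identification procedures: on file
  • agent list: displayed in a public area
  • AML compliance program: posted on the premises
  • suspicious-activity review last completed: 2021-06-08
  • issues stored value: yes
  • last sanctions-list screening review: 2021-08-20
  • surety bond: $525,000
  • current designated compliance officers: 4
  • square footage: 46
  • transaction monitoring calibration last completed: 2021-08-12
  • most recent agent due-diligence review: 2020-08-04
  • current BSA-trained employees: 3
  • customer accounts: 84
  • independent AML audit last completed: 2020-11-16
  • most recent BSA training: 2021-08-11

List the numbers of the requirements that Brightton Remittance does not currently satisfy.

2, 9, 10

1. AML compliance program present → met
2. suspicious-activity review 97 days ago vs limit 90 → not met
3. sanctions-list screening review 24 days ago vs limit 30 → met
4. independent AML audit 301 days ago vs limit 365 → met
5. customer identification procedures present → met
6. transaction monitoring calibration 32 days ago vs limit 45 → met
7. agent list present → met
8. designated compliance officers 4 ≥ 2 → met
9. BSA training 33 days ago vs limit 30 → not met
10. agent due-diligence review 405 days ago vs limit 365 → not met
11. condition 'issues stored value' holds; BSA-trained employees 3 ≥ 2 → met
12. surety bond $525,000 ≥ $350,000 → met
Not met: 2, 9, 10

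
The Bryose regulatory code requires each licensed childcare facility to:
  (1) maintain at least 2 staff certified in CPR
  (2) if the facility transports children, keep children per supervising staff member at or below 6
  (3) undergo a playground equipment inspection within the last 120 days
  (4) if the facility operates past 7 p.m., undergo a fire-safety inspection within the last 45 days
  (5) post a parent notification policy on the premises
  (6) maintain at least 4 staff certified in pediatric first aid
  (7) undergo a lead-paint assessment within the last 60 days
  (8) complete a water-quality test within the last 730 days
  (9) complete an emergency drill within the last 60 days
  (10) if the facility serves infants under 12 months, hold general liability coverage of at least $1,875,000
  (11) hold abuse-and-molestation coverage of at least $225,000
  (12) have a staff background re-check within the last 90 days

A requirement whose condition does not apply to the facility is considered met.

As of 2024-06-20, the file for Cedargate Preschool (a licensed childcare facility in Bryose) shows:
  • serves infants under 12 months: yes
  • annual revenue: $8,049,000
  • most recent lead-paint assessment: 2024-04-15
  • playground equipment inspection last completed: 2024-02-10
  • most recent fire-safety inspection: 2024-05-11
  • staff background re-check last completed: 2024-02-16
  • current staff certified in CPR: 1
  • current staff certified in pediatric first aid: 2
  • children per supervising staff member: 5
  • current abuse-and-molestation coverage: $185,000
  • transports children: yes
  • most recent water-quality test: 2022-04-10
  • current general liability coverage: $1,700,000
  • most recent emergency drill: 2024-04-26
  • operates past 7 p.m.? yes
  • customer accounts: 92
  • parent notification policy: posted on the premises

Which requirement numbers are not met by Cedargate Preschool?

1, 3, 6, 7, 8, 10, 11, 12

1. staff certified in CPR 1 < 2 → not met
2. condition 'transports children' holds; children per supervising staff member 5 ≤ 6 → met
3. playground equipment inspection 131 days ago vs limit 120 → not met
4. condition 'operates past 7 p.m.' holds; fire-safety inspection 40 days ago vs limit 45 → met
5. parent notification policy present → met
6. staff certified in pediatric first aid 2 < 4 → not met
7. lead-paint assessment 66 days ago vs limit 60 → not met
8. water-quality test 802 days ago vs limit 730 → not met
9. emergency drill 55 days ago vs limit 60 → met
10. condition 'serves infants under 12 months' holds; general liability coverage $1,700,000 < $1,875,000 → not met
11. abuse-and-molestation coverage $185,000 < $225,000 → not met
12. staff background re-check 125 days ago vs limit 90 → not met
Not met: 1, 3, 6, 7, 8, 10, 11, 12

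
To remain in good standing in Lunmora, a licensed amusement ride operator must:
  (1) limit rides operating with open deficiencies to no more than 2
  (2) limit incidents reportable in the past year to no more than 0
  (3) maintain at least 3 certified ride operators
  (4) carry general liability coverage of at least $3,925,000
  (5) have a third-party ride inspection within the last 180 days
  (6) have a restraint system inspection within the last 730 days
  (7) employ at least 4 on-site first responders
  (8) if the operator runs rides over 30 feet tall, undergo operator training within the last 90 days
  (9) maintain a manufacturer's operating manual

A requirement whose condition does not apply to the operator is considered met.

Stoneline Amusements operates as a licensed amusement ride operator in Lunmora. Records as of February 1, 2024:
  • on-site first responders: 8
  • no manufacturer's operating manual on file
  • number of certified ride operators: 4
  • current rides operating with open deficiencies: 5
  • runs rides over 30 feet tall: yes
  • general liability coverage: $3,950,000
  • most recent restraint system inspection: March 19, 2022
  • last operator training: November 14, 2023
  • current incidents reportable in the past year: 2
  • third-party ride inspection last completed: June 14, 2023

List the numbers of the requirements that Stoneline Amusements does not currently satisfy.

1. rides operating with open deficiencies 5 > 2 → not met
2. incidents reportable in the past year 2 > 0 → not met
3. certified ride operators 4 ≥ 3 → met
4. general liability coverage $3,950,000 ≥ $3,925,000 → met
5. third-party ride inspection 232 days ago vs limit 180 → not met
6. restraint system inspection 684 days ago vs limit 730 → met
7. on-site first responders 8 ≥ 4 → met
8. condition 'runs rides over 30 feet tall' holds; operator training 79 days ago vs limit 90 → met
9. manufacturer's operating manual absent → not met
Not met: 1, 2, 5, 9

1, 2, 5, 9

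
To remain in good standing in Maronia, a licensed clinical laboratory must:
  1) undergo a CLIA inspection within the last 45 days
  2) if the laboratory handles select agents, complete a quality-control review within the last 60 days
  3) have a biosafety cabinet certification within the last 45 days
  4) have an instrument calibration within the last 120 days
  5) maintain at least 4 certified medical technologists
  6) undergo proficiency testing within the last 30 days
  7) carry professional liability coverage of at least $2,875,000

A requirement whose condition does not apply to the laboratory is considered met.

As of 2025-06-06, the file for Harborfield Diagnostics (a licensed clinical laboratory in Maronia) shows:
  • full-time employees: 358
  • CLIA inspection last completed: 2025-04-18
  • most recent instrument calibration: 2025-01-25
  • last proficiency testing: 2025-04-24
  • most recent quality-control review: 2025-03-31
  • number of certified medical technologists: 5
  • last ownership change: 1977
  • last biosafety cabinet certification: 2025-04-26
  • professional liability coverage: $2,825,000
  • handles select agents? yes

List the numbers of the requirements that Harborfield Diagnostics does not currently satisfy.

1, 2, 4, 6, 7

1. CLIA inspection 49 days ago vs limit 45 → not met
2. condition 'handles select agents' holds; quality-control review 67 days ago vs limit 60 → not met
3. biosafety cabinet certification 41 days ago vs limit 45 → met
4. instrument calibration 132 days ago vs limit 120 → not met
5. certified medical technologists 5 ≥ 4 → met
6. proficiency testing 43 days ago vs limit 30 → not met
7. professional liability coverage $2,825,000 < $2,875,000 → not met
Not met: 1, 2, 4, 6, 7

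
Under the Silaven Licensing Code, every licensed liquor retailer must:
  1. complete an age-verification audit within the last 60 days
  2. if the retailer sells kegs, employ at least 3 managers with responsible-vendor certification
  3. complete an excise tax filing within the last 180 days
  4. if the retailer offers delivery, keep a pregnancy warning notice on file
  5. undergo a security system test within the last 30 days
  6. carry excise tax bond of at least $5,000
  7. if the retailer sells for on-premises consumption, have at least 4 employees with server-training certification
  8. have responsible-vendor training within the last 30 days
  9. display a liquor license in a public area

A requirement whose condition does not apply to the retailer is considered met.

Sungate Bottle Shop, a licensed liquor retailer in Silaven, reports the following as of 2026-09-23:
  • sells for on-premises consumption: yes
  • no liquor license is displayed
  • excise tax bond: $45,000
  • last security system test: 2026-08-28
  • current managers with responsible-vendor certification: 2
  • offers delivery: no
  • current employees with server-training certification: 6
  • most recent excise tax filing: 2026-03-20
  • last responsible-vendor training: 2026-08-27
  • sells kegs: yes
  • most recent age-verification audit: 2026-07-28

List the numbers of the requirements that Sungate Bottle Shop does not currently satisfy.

1. age-verification audit 57 days ago vs limit 60 → met
2. condition 'sells kegs' holds; managers with responsible-vendor certification 2 < 3 → not met
3. excise tax filing 187 days ago vs limit 180 → not met
4. condition 'offers delivery' does not hold → requirement n/a → met
5. security system test 26 days ago vs limit 30 → met
6. excise tax bond $45,000 ≥ $5,000 → met
7. condition 'sells for on-premises consumption' holds; employees with server-training certification 6 ≥ 4 → met
8. responsible-vendor training 27 days ago vs limit 30 → met
9. liquor license absent → not met
Not met: 2, 3, 9

2, 3, 9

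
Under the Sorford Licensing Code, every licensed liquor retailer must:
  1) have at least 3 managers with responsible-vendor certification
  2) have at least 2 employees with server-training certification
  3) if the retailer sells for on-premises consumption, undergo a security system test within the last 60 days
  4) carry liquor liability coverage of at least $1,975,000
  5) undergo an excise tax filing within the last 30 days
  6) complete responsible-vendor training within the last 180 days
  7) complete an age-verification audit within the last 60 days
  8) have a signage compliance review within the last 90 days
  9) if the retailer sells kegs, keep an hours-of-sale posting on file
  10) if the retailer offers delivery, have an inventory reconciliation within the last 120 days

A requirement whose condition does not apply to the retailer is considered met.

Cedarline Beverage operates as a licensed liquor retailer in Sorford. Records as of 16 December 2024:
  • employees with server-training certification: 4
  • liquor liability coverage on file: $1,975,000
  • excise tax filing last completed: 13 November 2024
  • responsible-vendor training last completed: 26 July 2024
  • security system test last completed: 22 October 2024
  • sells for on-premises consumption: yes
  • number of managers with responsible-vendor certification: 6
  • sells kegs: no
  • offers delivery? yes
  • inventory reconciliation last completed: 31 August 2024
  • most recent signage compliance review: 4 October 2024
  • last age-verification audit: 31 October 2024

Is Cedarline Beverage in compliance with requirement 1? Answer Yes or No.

1. managers with responsible-vendor certification 6 ≥ 3 → met

Yes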